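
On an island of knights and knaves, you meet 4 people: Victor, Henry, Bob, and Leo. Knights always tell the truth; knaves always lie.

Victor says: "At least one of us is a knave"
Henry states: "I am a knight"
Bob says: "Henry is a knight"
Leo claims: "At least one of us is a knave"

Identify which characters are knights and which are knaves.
Victor is a knight.
Henry is a knave.
Bob is a knave.
Leo is a knight.

Verification:
- Victor (knight) says "At least one of us is a knave" - this is TRUE because Henry and Bob are knaves.
- Henry (knave) says "I am a knight" - this is FALSE (a lie) because Henry is a knave.
- Bob (knave) says "Henry is a knight" - this is FALSE (a lie) because Henry is a knave.
- Leo (knight) says "At least one of us is a knave" - this is TRUE because Henry and Bob are knaves.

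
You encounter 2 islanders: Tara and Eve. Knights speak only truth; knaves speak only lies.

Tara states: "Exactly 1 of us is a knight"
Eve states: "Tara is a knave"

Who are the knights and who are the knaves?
Tara is a knight.
Eve is a knave.

Verification:
- Tara (knight) says "Exactly 1 of us is a knight" - this is TRUE because there are 1 knights.
- Eve (knave) says "Tara is a knave" - this is FALSE (a lie) because Tara is a knight.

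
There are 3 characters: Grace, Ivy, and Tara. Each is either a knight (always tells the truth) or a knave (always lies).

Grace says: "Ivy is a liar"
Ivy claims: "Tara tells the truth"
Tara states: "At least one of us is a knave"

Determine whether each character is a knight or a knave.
Grace is a knave.
Ivy is a knight.
Tara is a knight.

Verification:
- Grace (knave) says "Ivy is a liar" - this is FALSE (a lie) because Ivy is a knight.
- Ivy (knight) says "Tara tells the truth" - this is TRUE because Tara is a knight.
- Tara (knight) says "At least one of us is a knave" - this is TRUE because Grace is a knave.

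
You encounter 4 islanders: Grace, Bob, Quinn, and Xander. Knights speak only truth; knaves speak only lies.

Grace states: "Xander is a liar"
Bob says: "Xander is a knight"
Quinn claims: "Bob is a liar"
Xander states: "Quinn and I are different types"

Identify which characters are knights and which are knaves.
Grace is a knave.
Bob is a knight.
Quinn is a knave.
Xander is a knight.

Verification:
- Grace (knave) says "Xander is a liar" - this is FALSE (a lie) because Xander is a knight.
- Bob (knight) says "Xander is a knight" - this is TRUE because Xander is a knight.
- Quinn (knave) says "Bob is a liar" - this is FALSE (a lie) because Bob is a knight.
- Xander (knight) says "Quinn and I are different types" - this is TRUE because Xander is a knight and Quinn is a knave.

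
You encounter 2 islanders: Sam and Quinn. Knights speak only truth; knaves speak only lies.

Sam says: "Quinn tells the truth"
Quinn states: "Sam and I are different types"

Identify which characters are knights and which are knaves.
Sam is a knave.
Quinn is a knave.

Verification:
- Sam (knave) says "Quinn tells the truth" - this is FALSE (a lie) because Quinn is a knave.
- Quinn (knave) says "Sam and I are different types" - this is FALSE (a lie) because Quinn is a knave and Sam is a knave.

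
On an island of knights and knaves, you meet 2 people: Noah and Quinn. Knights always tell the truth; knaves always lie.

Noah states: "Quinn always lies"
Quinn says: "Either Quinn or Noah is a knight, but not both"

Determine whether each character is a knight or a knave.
Noah is a knave.
Quinn is a knight.

Verification:
- Noah (knave) says "Quinn always lies" - this is FALSE (a lie) because Quinn is a knight.
- Quinn (knight) says "Either Quinn or Noah is a knight, but not both" - this is TRUE because Quinn is a knight and Noah is a knave.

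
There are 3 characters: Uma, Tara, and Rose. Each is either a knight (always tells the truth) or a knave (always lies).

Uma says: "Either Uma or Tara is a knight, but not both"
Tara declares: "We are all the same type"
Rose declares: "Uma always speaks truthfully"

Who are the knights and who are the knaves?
Uma is a knight.
Tara is a knave.
Rose is a knight.

Verification:
- Uma (knight) says "Either Uma or Tara is a knight, but not both" - this is TRUE because Uma is a knight and Tara is a knave.
- Tara (knave) says "We are all the same type" - this is FALSE (a lie) because Uma and Rose are knights and Tara is a knave.
- Rose (knight) says "Uma always speaks truthfully" - this is TRUE because Uma is a knight.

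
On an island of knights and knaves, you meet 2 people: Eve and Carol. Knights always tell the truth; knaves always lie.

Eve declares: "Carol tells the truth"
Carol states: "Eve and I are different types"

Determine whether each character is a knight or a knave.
Eve is a knave.
Carol is a knave.

Verification:
- Eve (knave) says "Carol tells the truth" - this is FALSE (a lie) because Carol is a knave.
- Carol (knave) says "Eve and I are different types" - this is FALSE (a lie) because Carol is a knave and Eve is a knave.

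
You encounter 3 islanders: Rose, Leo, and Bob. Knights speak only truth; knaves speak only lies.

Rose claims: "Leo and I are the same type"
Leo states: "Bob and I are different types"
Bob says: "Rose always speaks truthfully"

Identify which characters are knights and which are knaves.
Rose is a knave.
Leo is a knight.
Bob is a knave.

Verification:
- Rose (knave) says "Leo and I are the same type" - this is FALSE (a lie) because Rose is a knave and Leo is a knight.
- Leo (knight) says "Bob and I are different types" - this is TRUE because Leo is a knight and Bob is a knave.
- Bob (knave) says "Rose always speaks truthfully" - this is FALSE (a lie) because Rose is a knave.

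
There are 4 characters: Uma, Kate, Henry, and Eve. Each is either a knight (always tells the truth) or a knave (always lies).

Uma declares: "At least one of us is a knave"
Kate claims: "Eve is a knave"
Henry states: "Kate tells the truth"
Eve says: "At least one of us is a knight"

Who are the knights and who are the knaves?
Uma is a knight.
Kate is a knave.
Henry is a knave.
Eve is a knight.

Verification:
- Uma (knight) says "At least one of us is a knave" - this is TRUE because Kate and Henry are knaves.
- Kate (knave) says "Eve is a knave" - this is FALSE (a lie) because Eve is a knight.
- Henry (knave) says "Kate tells the truth" - this is FALSE (a lie) because Kate is a knave.
- Eve (knight) says "At least one of us is a knight" - this is TRUE because Uma and Eve are knights.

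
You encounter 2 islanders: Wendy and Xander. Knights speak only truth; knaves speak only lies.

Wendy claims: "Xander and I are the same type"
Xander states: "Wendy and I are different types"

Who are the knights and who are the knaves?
Wendy is a knave.
Xander is a knight.

Verification:
- Wendy (knave) says "Xander and I are the same type" - this is FALSE (a lie) because Wendy is a knave and Xander is a knight.
- Xander (knight) says "Wendy and I are different types" - this is TRUE because Xander is a knight and Wendy is a knave.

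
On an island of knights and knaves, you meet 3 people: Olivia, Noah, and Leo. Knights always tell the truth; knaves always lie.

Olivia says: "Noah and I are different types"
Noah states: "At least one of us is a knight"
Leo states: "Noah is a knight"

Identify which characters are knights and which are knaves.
Olivia is a knave.
Noah is a knave.
Leo is a knave.

Verification:
- Olivia (knave) says "Noah and I are different types" - this is FALSE (a lie) because Olivia is a knave and Noah is a knave.
- Noah (knave) says "At least one of us is a knight" - this is FALSE (a lie) because no one is a knight.
- Leo (knave) says "Noah is a knight" - this is FALSE (a lie) because Noah is a knave.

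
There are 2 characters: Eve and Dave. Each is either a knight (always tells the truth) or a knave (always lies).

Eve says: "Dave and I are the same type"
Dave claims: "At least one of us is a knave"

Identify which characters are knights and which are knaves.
Eve is a knave.
Dave is a knight.

Verification:
- Eve (knave) says "Dave and I are the same type" - this is FALSE (a lie) because Eve is a knave and Dave is a knight.
- Dave (knight) says "At least one of us is a knave" - this is TRUE because Eve is a knave.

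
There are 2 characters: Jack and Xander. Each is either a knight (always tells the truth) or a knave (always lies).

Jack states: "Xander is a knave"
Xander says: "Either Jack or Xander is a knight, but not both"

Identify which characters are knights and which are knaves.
Jack is a knave.
Xander is a knight.

Verification:
- Jack (knave) says "Xander is a knave" - this is FALSE (a lie) because Xander is a knight.
- Xander (knight) says "Either Jack or Xander is a knight, but not both" - this is TRUE because Jack is a knave and Xander is a knight.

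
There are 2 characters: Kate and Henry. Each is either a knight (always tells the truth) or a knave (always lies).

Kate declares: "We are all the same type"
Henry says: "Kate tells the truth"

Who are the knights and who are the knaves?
Kate is a knight.
Henry is a knight.

Verification:
- Kate (knight) says "We are all the same type" - this is TRUE because Kate and Henry are knights.
- Henry (knight) says "Kate tells the truth" - this is TRUE because Kate is a knight.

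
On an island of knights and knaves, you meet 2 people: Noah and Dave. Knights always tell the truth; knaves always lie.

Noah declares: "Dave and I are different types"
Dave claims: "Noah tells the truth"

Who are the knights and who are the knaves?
Noah is a knave.
Dave is a knave.

Verification:
- Noah (knave) says "Dave and I are different types" - this is FALSE (a lie) because Noah is a knave and Dave is a knave.
- Dave (knave) says "Noah tells the truth" - this is FALSE (a lie) because Noah is a knave.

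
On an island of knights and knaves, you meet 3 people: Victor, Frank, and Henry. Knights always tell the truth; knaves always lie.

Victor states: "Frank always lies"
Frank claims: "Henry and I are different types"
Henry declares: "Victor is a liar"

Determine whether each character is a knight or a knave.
Victor is a knight.
Frank is a knave.
Henry is a knave.

Verification:
- Victor (knight) says "Frank always lies" - this is TRUE because Frank is a knave.
- Frank (knave) says "Henry and I are different types" - this is FALSE (a lie) because Frank is a knave and Henry is a knave.
- Henry (knave) says "Victor is a liar" - this is FALSE (a lie) because Victor is a knight.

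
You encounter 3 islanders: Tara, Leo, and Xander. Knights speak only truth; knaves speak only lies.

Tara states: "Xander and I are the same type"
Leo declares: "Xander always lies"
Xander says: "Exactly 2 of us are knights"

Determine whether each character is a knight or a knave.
Tara is a knight.
Leo is a knave.
Xander is a knight.

Verification:
- Tara (knight) says "Xander and I are the same type" - this is TRUE because Tara is a knight and Xander is a knight.
- Leo (knave) says "Xander always lies" - this is FALSE (a lie) because Xander is a knight.
- Xander (knight) says "Exactly 2 of us are knights" - this is TRUE because there are 2 knights.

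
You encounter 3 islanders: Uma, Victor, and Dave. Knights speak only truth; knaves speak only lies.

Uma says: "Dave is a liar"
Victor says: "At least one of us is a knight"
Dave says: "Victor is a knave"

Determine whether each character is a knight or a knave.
Uma is a knight.
Victor is a knight.
Dave is a knave.

Verification:
- Uma (knight) says "Dave is a liar" - this is TRUE because Dave is a knave.
- Victor (knight) says "At least one of us is a knight" - this is TRUE because Uma and Victor are knights.
- Dave (knave) says "Victor is a knave" - this is FALSE (a lie) because Victor is a knight.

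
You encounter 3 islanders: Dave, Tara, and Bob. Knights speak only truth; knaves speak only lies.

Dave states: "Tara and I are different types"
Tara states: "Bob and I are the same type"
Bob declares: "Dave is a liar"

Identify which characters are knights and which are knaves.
Dave is a knave.
Tara is a knave.
Bob is a knight.

Verification:
- Dave (knave) says "Tara and I are different types" - this is FALSE (a lie) because Dave is a knave and Tara is a knave.
- Tara (knave) says "Bob and I are the same type" - this is FALSE (a lie) because Tara is a knave and Bob is a knight.
- Bob (knight) says "Dave is a liar" - this is TRUE because Dave is a knave.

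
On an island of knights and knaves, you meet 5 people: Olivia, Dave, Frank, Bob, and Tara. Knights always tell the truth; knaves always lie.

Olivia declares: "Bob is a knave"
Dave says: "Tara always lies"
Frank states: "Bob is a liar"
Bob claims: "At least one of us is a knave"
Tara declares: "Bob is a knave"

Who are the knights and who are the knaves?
Olivia is a knave.
Dave is a knight.
Frank is a knave.
Bob is a knight.
Tara is a knave.

Verification:
- Olivia (knave) says "Bob is a knave" - this is FALSE (a lie) because Bob is a knight.
- Dave (knight) says "Tara always lies" - this is TRUE because Tara is a knave.
- Frank (knave) says "Bob is a liar" - this is FALSE (a lie) because Bob is a knight.
- Bob (knight) says "At least one of us is a knave" - this is TRUE because Olivia, Frank, and Tara are knaves.
- Tara (knave) says "Bob is a knave" - this is FALSE (a lie) because Bob is a knight.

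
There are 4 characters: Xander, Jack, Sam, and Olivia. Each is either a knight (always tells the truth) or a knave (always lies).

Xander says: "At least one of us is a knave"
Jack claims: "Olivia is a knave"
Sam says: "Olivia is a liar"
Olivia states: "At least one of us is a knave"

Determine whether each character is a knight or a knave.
Xander is a knight.
Jack is a knave.
Sam is a knave.
Olivia is a knight.

Verification:
- Xander (knight) says "At least one of us is a knave" - this is TRUE because Jack and Sam are knaves.
- Jack (knave) says "Olivia is a knave" - this is FALSE (a lie) because Olivia is a knight.
- Sam (knave) says "Olivia is a liar" - this is FALSE (a lie) because Olivia is a knight.
- Olivia (knight) says "At least one of us is a knave" - this is TRUE because Jack and Sam are knaves.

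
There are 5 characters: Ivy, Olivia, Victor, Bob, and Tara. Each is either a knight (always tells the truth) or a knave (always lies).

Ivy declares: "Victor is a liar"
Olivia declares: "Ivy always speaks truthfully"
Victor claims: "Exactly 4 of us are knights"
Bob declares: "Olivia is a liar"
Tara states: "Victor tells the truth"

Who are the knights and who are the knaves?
Ivy is a knight.
Olivia is a knight.
Victor is a knave.
Bob is a knave.
Tara is a knave.

Verification:
- Ivy (knight) says "Victor is a liar" - this is TRUE because Victor is a knave.
- Olivia (knight) says "Ivy always speaks truthfully" - this is TRUE because Ivy is a knight.
- Victor (knave) says "Exactly 4 of us are knights" - this is FALSE (a lie) because there are 2 knights.
- Bob (knave) says "Olivia is a liar" - this is FALSE (a lie) because Olivia is a knight.
- Tara (knave) says "Victor tells the truth" - this is FALSE (a lie) because Victor is a knave.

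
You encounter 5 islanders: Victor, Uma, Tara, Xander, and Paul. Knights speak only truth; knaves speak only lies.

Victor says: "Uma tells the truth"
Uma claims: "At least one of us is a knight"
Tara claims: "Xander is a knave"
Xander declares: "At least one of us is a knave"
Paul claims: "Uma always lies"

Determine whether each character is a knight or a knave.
Victor is a knight.
Uma is a knight.
Tara is a knave.
Xander is a knight.
Paul is a knave.

Verification:
- Victor (knight) says "Uma tells the truth" - this is TRUE because Uma is a knight.
- Uma (knight) says "At least one of us is a knight" - this is TRUE because Victor, Uma, and Xander are knights.
- Tara (knave) says "Xander is a knave" - this is FALSE (a lie) because Xander is a knight.
- Xander (knight) says "At least one of us is a knave" - this is TRUE because Tara and Paul are knaves.
- Paul (knave) says "Uma always lies" - this is FALSE (a lie) because Uma is a knight.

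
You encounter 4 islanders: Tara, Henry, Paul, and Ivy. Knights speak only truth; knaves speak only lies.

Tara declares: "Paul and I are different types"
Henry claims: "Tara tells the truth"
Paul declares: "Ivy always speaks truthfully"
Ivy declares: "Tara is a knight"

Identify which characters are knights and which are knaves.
Tara is a knave.
Henry is a knave.
Paul is a knave.
Ivy is a knave.

Verification:
- Tara (knave) says "Paul and I are different types" - this is FALSE (a lie) because Tara is a knave and Paul is a knave.
- Henry (knave) says "Tara tells the truth" - this is FALSE (a lie) because Tara is a knave.
- Paul (knave) says "Ivy always speaks truthfully" - this is FALSE (a lie) because Ivy is a knave.
- Ivy (knave) says "Tara is a knight" - this is FALSE (a lie) because Tara is a knave.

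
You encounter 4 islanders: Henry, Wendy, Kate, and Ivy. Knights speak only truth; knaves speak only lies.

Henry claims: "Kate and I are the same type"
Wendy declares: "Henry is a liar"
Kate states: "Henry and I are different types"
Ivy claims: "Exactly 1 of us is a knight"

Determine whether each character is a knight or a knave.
Henry is a knave.
Wendy is a knight.
Kate is a knight.
Ivy is a knave.

Verification:
- Henry (knave) says "Kate and I are the same type" - this is FALSE (a lie) because Henry is a knave and Kate is a knight.
- Wendy (knight) says "Henry is a liar" - this is TRUE because Henry is a knave.
- Kate (knight) says "Henry and I are different types" - this is TRUE because Kate is a knight and Henry is a knave.
- Ivy (knave) says "Exactly 1 of us is a knight" - this is FALSE (a lie) because there are 2 knights.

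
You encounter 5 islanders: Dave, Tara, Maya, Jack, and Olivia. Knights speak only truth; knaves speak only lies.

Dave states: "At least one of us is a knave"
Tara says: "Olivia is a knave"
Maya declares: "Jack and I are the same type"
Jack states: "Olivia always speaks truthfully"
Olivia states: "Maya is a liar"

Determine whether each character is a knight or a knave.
Dave is a knight.
Tara is a knave.
Maya is a knave.
Jack is a knight.
Olivia is a knight.

Verification:
- Dave (knight) says "At least one of us is a knave" - this is TRUE because Tara and Maya are knaves.
- Tara (knave) says "Olivia is a knave" - this is FALSE (a lie) because Olivia is a knight.
- Maya (knave) says "Jack and I are the same type" - this is FALSE (a lie) because Maya is a knave and Jack is a knight.
- Jack (knight) says "Olivia always speaks truthfully" - this is TRUE because Olivia is a knight.
- Olivia (knight) says "Maya is a liar" - this is TRUE because Maya is a knave.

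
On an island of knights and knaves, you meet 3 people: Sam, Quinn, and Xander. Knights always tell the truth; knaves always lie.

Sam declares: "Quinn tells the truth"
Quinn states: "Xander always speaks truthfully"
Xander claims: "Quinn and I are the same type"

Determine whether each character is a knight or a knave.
Sam is a knight.
Quinn is a knight.
Xander is a knight.

Verification:
- Sam (knight) says "Quinn tells the truth" - this is TRUE because Quinn is a knight.
- Quinn (knight) says "Xander always speaks truthfully" - this is TRUE because Xander is a knight.
- Xander (knight) says "Quinn and I are the same type" - this is TRUE because Xander is a knight and Quinn is a knight.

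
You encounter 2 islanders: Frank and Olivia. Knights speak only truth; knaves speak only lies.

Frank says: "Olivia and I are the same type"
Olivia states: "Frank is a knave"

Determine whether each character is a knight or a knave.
Frank is a knave.
Olivia is a knight.

Verification:
- Frank (knave) says "Olivia and I are the same type" - this is FALSE (a lie) because Frank is a knave and Olivia is a knight.
- Olivia (knight) says "Frank is a knave" - this is TRUE because Frank is a knave.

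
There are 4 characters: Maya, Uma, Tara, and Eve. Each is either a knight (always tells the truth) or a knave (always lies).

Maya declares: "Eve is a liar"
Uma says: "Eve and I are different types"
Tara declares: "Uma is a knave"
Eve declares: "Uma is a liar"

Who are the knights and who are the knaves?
Maya is a knight.
Uma is a knight.
Tara is a knave.
Eve is a knave.

Verification:
- Maya (knight) says "Eve is a liar" - this is TRUE because Eve is a knave.
- Uma (knight) says "Eve and I are different types" - this is TRUE because Uma is a knight and Eve is a knave.
- Tara (knave) says "Uma is a knave" - this is FALSE (a lie) because Uma is a knight.
- Eve (knave) says "Uma is a liar" - this is FALSE (a lie) because Uma is a knight.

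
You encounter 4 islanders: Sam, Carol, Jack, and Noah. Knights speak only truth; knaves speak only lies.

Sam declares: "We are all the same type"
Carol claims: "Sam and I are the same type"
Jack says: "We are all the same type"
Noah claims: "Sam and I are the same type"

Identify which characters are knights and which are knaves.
Sam is a knight.
Carol is a knight.
Jack is a knight.
Noah is a knight.

Verification:
- Sam (knight) says "We are all the same type" - this is TRUE because Sam, Carol, Jack, and Noah are knights.
- Carol (knight) says "Sam and I are the same type" - this is TRUE because Carol is a knight and Sam is a knight.
- Jack (knight) says "We are all the same type" - this is TRUE because Sam, Carol, Jack, and Noah are knights.
- Noah (knight) says "Sam and I are the same type" - this is TRUE because Noah is a knight and Sam is a knight.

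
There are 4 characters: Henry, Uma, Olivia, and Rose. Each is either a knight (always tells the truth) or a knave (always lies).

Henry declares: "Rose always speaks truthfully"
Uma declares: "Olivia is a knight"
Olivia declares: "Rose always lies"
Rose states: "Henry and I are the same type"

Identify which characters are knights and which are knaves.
Henry is a knight.
Uma is a knave.
Olivia is a knave.
Rose is a knight.

Verification:
- Henry (knight) says "Rose always speaks truthfully" - this is TRUE because Rose is a knight.
- Uma (knave) says "Olivia is a knight" - this is FALSE (a lie) because Olivia is a knave.
- Olivia (knave) says "Rose always lies" - this is FALSE (a lie) because Rose is a knight.
- Rose (knight) says "Henry and I are the same type" - this is TRUE because Rose is a knight and Henry is a knight.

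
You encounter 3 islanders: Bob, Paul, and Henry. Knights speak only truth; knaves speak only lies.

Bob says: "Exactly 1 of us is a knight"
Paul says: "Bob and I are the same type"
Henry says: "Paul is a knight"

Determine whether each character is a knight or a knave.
Bob is a knight.
Paul is a knave.
Henry is a knave.

Verification:
- Bob (knight) says "Exactly 1 of us is a knight" - this is TRUE because there are 1 knights.
- Paul (knave) says "Bob and I are the same type" - this is FALSE (a lie) because Paul is a knave and Bob is a knight.
- Henry (knave) says "Paul is a knight" - this is FALSE (a lie) because Paul is a knave.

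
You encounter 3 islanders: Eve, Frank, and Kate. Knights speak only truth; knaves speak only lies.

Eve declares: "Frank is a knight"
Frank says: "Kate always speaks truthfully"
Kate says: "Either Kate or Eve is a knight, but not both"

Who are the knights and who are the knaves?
Eve is a knave.
Frank is a knave.
Kate is a knave.

Verification:
- Eve (knave) says "Frank is a knight" - this is FALSE (a lie) because Frank is a knave.
- Frank (knave) says "Kate always speaks truthfully" - this is FALSE (a lie) because Kate is a knave.
- Kate (knave) says "Either Kate or Eve is a knight, but not both" - this is FALSE (a lie) because Kate is a knave and Eve is a knave.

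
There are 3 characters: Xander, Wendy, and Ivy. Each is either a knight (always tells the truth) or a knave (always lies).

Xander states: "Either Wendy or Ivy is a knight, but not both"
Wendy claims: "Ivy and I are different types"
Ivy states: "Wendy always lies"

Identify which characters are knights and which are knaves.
Xander is a knight.
Wendy is a knight.
Ivy is a knave.

Verification:
- Xander (knight) says "Either Wendy or Ivy is a knight, but not both" - this is TRUE because Wendy is a knight and Ivy is a knave.
- Wendy (knight) says "Ivy and I are different types" - this is TRUE because Wendy is a knight and Ivy is a knave.
- Ivy (knave) says "Wendy always lies" - this is FALSE (a lie) because Wendy is a knight.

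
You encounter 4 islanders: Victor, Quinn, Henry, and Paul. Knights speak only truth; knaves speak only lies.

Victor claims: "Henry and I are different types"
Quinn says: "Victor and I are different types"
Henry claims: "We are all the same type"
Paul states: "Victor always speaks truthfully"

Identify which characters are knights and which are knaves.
Victor is a knave.
Quinn is a knight.
Henry is a knave.
Paul is a knave.

Verification:
- Victor (knave) says "Henry and I are different types" - this is FALSE (a lie) because Victor is a knave and Henry is a knave.
- Quinn (knight) says "Victor and I are different types" - this is TRUE because Quinn is a knight and Victor is a knave.
- Henry (knave) says "We are all the same type" - this is FALSE (a lie) because Quinn is a knight and Victor, Henry, and Paul are knaves.
- Paul (knave) says "Victor always speaks truthfully" - this is FALSE (a lie) because Victor is a knave.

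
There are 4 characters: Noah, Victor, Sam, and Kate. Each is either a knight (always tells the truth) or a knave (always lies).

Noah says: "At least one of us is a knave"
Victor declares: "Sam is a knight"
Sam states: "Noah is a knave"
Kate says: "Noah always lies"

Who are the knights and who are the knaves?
Noah is a knight.
Victor is a knave.
Sam is a knave.
Kate is a knave.

Verification:
- Noah (knight) says "At least one of us is a knave" - this is TRUE because Victor, Sam, and Kate are knaves.
- Victor (knave) says "Sam is a knight" - this is FALSE (a lie) because Sam is a knave.
- Sam (knave) says "Noah is a knave" - this is FALSE (a lie) because Noah is a knight.
- Kate (knave) says "Noah always lies" - this is FALSE (a lie) because Noah is a knight.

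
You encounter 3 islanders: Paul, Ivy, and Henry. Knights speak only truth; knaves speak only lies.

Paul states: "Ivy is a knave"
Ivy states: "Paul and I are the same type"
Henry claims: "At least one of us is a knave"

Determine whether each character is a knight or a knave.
Paul is a knight.
Ivy is a knave.
Henry is a knight.

Verification:
- Paul (knight) says "Ivy is a knave" - this is TRUE because Ivy is a knave.
- Ivy (knave) says "Paul and I are the same type" - this is FALSE (a lie) because Ivy is a knave and Paul is a knight.
- Henry (knight) says "At least one of us is a knave" - this is TRUE because Ivy is a knave.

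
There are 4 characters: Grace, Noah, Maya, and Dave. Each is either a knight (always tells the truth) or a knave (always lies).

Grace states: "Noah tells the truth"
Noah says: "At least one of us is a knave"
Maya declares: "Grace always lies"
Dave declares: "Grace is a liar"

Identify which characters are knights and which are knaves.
Grace is a knight.
Noah is a knight.
Maya is a knave.
Dave is a knave.

Verification:
- Grace (knight) says "Noah tells the truth" - this is TRUE because Noah is a knight.
- Noah (knight) says "At least one of us is a knave" - this is TRUE because Maya and Dave are knaves.
- Maya (knave) says "Grace always lies" - this is FALSE (a lie) because Grace is a knight.
- Dave (knave) says "Grace is a liar" - this is FALSE (a lie) because Grace is a knight.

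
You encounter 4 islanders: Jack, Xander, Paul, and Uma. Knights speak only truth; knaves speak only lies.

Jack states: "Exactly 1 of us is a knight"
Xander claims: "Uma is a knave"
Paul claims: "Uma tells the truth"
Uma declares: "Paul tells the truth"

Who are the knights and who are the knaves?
Jack is a knave.
Xander is a knave.
Paul is a knight.
Uma is a knight.

Verification:
- Jack (knave) says "Exactly 1 of us is a knight" - this is FALSE (a lie) because there are 2 knights.
- Xander (knave) says "Uma is a knave" - this is FALSE (a lie) because Uma is a knight.
- Paul (knight) says "Uma tells the truth" - this is TRUE because Uma is a knight.
- Uma (knight) says "Paul tells the truth" - this is TRUE because Paul is a knight.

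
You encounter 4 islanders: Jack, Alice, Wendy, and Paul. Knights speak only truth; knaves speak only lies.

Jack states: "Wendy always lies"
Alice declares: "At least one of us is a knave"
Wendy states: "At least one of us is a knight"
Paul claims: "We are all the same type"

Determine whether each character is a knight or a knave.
Jack is a knave.
Alice is a knight.
Wendy is a knight.
Paul is a knave.

Verification:
- Jack (knave) says "Wendy always lies" - this is FALSE (a lie) because Wendy is a knight.
- Alice (knight) says "At least one of us is a knave" - this is TRUE because Jack and Paul are knaves.
- Wendy (knight) says "At least one of us is a knight" - this is TRUE because Alice and Wendy are knights.
- Paul (knave) says "We are all the same type" - this is FALSE (a lie) because Alice and Wendy are knights and Jack and Paul are knaves.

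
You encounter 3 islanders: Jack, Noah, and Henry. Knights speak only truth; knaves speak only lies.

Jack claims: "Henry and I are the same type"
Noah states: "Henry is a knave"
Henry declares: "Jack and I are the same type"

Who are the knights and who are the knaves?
Jack is a knight.
Noah is a knave.
Henry is a knight.

Verification:
- Jack (knight) says "Henry and I are the same type" - this is TRUE because Jack is a knight and Henry is a knight.
- Noah (knave) says "Henry is a knave" - this is FALSE (a lie) because Henry is a knight.
- Henry (knight) says "Jack and I are the same type" - this is TRUE because Henry is a knight and Jack is a knight.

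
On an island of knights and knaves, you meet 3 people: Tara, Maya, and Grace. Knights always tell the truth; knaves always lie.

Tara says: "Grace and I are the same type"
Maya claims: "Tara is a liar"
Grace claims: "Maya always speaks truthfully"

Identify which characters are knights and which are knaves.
Tara is a knave.
Maya is a knight.
Grace is a knight.

Verification:
- Tara (knave) says "Grace and I are the same type" - this is FALSE (a lie) because Tara is a knave and Grace is a knight.
- Maya (knight) says "Tara is a liar" - this is TRUE because Tara is a knave.
- Grace (knight) says "Maya always speaks truthfully" - this is TRUE because Maya is a knight.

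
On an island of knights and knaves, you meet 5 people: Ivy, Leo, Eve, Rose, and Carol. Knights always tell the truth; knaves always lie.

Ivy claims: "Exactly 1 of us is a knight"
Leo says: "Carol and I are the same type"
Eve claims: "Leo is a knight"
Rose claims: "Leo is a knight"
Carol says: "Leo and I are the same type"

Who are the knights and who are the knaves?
Ivy is a knave.
Leo is a knight.
Eve is a knight.
Rose is a knight.
Carol is a knight.

Verification:
- Ivy (knave) says "Exactly 1 of us is a knight" - this is FALSE (a lie) because there are 4 knights.
- Leo (knight) says "Carol and I are the same type" - this is TRUE because Leo is a knight and Carol is a knight.
- Eve (knight) says "Leo is a knight" - this is TRUE because Leo is a knight.
- Rose (knight) says "Leo is a knight" - this is TRUE because Leo is a knight.
- Carol (knight) says "Leo and I are the same type" - this is TRUE because Carol is a knight and Leo is a knight.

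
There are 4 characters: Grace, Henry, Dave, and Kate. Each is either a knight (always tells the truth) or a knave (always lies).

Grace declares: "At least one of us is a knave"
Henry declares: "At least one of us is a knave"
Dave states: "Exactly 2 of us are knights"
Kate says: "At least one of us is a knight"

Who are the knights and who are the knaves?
Grace is a knight.
Henry is a knight.
Dave is a knave.
Kate is a knight.

Verification:
- Grace (knight) says "At least one of us is a knave" - this is TRUE because Dave is a knave.
- Henry (knight) says "At least one of us is a knave" - this is TRUE because Dave is a knave.
- Dave (knave) says "Exactly 2 of us are knights" - this is FALSE (a lie) because there are 3 knights.
- Kate (knight) says "At least one of us is a knight" - this is TRUE because Grace, Henry, and Kate are knights.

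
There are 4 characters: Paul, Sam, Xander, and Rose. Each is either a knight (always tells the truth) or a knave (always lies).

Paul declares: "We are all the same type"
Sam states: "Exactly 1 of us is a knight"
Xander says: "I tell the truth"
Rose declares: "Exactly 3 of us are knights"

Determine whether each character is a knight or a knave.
Paul is a knave.
Sam is a knight.
Xander is a knave.
Rose is a knave.

Verification:
- Paul (knave) says "We are all the same type" - this is FALSE (a lie) because Sam is a knight and Paul, Xander, and Rose are knaves.
- Sam (knight) says "Exactly 1 of us is a knight" - this is TRUE because there are 1 knights.
- Xander (knave) says "I tell the truth" - this is FALSE (a lie) because Xander is a knave.
- Rose (knave) says "Exactly 3 of us are knights" - this is FALSE (a lie) because there are 1 knights.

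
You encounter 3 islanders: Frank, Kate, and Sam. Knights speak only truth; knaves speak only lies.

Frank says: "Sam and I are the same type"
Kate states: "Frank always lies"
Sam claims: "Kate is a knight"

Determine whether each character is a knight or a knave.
Frank is a knave.
Kate is a knight.
Sam is a knight.

Verification:
- Frank (knave) says "Sam and I are the same type" - this is FALSE (a lie) because Frank is a knave and Sam is a knight.
- Kate (knight) says "Frank always lies" - this is TRUE because Frank is a knave.
- Sam (knight) says "Kate is a knight" - this is TRUE because Kate is a knight.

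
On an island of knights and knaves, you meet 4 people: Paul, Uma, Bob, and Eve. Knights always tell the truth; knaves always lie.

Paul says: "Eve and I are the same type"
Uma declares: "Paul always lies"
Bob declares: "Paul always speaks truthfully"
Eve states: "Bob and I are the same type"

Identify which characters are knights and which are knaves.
Paul is a knight.
Uma is a knave.
Bob is a knight.
Eve is a knight.

Verification:
- Paul (knight) says "Eve and I are the same type" - this is TRUE because Paul is a knight and Eve is a knight.
- Uma (knave) says "Paul always lies" - this is FALSE (a lie) because Paul is a knight.
- Bob (knight) says "Paul always speaks truthfully" - this is TRUE because Paul is a knight.
- Eve (knight) says "Bob and I are the same type" - this is TRUE because Eve is a knight and Bob is a knight.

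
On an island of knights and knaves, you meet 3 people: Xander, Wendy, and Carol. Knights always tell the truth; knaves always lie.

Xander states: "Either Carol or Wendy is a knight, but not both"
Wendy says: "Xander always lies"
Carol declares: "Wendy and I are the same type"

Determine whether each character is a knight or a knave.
Xander is a knave.
Wendy is a knight.
Carol is a knight.

Verification:
- Xander (knave) says "Either Carol or Wendy is a knight, but not both" - this is FALSE (a lie) because Carol is a knight and Wendy is a knight.
- Wendy (knight) says "Xander always lies" - this is TRUE because Xander is a knave.
- Carol (knight) says "Wendy and I are the same type" - this is TRUE because Carol is a knight and Wendy is a knight.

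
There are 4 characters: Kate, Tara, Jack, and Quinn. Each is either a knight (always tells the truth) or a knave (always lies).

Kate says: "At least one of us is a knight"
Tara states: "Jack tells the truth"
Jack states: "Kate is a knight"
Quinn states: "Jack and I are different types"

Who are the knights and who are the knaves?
Kate is a knave.
Tara is a knave.
Jack is a knave.
Quinn is a knave.

Verification:
- Kate (knave) says "At least one of us is a knight" - this is FALSE (a lie) because no one is a knight.
- Tara (knave) says "Jack tells the truth" - this is FALSE (a lie) because Jack is a knave.
- Jack (knave) says "Kate is a knight" - this is FALSE (a lie) because Kate is a knave.
- Quinn (knave) says "Jack and I are different types" - this is FALSE (a lie) because Quinn is a knave and Jack is a knave.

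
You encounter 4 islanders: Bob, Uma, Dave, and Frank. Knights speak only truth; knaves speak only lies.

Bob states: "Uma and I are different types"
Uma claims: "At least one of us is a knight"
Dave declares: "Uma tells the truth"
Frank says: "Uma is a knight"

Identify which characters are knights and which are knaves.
Bob is a knave.
Uma is a knave.
Dave is a knave.
Frank is a knave.

Verification:
- Bob (knave) says "Uma and I are different types" - this is FALSE (a lie) because Bob is a knave and Uma is a knave.
- Uma (knave) says "At least one of us is a knight" - this is FALSE (a lie) because no one is a knight.
- Dave (knave) says "Uma tells the truth" - this is FALSE (a lie) because Uma is a knave.
- Frank (knave) says "Uma is a knight" - this is FALSE (a lie) because Uma is a knave.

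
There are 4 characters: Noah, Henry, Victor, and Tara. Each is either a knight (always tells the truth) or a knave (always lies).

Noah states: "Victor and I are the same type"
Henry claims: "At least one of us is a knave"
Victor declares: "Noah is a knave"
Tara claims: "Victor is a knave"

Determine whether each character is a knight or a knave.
Noah is a knave.
Henry is a knight.
Victor is a knight.
Tara is a knave.

Verification:
- Noah (knave) says "Victor and I are the same type" - this is FALSE (a lie) because Noah is a knave and Victor is a knight.
- Henry (knight) says "At least one of us is a knave" - this is TRUE because Noah and Tara are knaves.
- Victor (knight) says "Noah is a knave" - this is TRUE because Noah is a knave.
- Tara (knave) says "Victor is a knave" - this is FALSE (a lie) because Victor is a knight.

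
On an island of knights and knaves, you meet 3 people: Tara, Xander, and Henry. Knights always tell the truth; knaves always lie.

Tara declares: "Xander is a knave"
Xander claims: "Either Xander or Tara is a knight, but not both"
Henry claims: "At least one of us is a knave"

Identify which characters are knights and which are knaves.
Tara is a knave.
Xander is a knight.
Henry is a knight.

Verification:
- Tara (knave) says "Xander is a knave" - this is FALSE (a lie) because Xander is a knight.
- Xander (knight) says "Either Xander or Tara is a knight, but not both" - this is TRUE because Xander is a knight and Tara is a knave.
- Henry (knight) says "At least one of us is a knave" - this is TRUE because Tara is a knave.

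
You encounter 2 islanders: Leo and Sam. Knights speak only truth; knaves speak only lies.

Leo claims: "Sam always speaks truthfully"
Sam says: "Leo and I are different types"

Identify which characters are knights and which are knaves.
Leo is a knave.
Sam is a knave.

Verification:
- Leo (knave) says "Sam always speaks truthfully" - this is FALSE (a lie) because Sam is a knave.
- Sam (knave) says "Leo and I are different types" - this is FALSE (a lie) because Sam is a knave and Leo is a knave.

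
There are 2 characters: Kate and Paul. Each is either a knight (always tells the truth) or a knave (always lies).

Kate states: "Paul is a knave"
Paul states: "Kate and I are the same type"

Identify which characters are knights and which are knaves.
Kate is a knight.
Paul is a knave.

Verification:
- Kate (knight) says "Paul is a knave" - this is TRUE because Paul is a knave.
- Paul (knave) says "Kate and I are the same type" - this is FALSE (a lie) because Paul is a knave and Kate is a knight.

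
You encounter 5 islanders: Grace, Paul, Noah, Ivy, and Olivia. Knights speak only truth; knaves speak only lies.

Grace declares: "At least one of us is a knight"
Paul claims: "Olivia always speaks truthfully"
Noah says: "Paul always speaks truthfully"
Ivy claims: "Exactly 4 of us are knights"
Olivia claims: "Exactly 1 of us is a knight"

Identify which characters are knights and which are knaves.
Grace is a knave.
Paul is a knave.
Noah is a knave.
Ivy is a knave.
Olivia is a knave.

Verification:
- Grace (knave) says "At least one of us is a knight" - this is FALSE (a lie) because no one is a knight.
- Paul (knave) says "Olivia always speaks truthfully" - this is FALSE (a lie) because Olivia is a knave.
- Noah (knave) says "Paul always speaks truthfully" - this is FALSE (a lie) because Paul is a knave.
- Ivy (knave) says "Exactly 4 of us are knights" - this is FALSE (a lie) because there are 0 knights.
- Olivia (knave) says "Exactly 1 of us is a knight" - this is FALSE (a lie) because there are 0 knights.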